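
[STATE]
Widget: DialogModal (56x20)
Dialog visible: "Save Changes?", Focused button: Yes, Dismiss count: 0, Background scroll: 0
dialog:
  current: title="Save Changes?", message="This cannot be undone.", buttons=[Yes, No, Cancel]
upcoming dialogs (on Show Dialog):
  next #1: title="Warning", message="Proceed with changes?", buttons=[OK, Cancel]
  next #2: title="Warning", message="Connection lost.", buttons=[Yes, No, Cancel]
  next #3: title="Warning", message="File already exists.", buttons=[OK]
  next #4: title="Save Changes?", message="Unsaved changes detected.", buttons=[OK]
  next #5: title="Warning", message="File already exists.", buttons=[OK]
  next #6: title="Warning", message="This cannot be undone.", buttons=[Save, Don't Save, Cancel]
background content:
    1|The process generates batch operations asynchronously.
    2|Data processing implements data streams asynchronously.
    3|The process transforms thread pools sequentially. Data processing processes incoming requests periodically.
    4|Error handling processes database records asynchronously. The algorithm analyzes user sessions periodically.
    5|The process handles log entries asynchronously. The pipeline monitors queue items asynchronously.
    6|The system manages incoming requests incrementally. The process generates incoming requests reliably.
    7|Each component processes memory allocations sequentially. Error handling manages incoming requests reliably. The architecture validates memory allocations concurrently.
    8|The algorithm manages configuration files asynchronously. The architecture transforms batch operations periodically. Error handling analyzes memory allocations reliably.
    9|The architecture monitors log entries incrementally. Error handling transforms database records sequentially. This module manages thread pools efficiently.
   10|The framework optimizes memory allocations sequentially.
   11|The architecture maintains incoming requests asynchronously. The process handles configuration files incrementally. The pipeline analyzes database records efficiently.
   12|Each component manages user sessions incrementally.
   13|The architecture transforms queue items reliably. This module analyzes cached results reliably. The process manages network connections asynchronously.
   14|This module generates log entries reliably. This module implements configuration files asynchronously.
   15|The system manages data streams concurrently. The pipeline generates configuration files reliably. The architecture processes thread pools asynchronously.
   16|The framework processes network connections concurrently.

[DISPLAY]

The process generates batch operations asynchronously.  
Data processing implements data streams asynchronously. 
The process transforms thread pools sequentially. Data p
Error handling processes database records asynchronously
The process handles log entries asynchronously. The pipe
The system manages incoming requests incrementally. The 
Each component processes memory allocations sequentially
The algorithm m┌────────────────────────┐ asynchronously
The architectur│     Save Changes?      │rementally. Err
The framework o│ This cannot be undone. │s sequentially.
The architectur│  [Yes]  No   Cancel    │sts asynchronou
Each component └────────────────────────┘ementally.     
The architecture transforms queue items reliably. This m
This module generates log entries reliably. This module 
The system manages data streams concurrently. The pipeli
The framework processes network connections concurrently
                                                        
                                                        
                                                        
                                                        


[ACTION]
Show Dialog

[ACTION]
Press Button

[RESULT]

The process generates batch operations asynchronously.  
Data processing implements data streams asynchronously. 
The process transforms thread pools sequentially. Data p
Error handling processes database records asynchronously
The process handles log entries asynchronously. The pipe
The system manages incoming requests incrementally. The 
Each component processes memory allocations sequentially
The algorithm manages configuration files asynchronously
The architecture monitors log entries incrementally. Err
The framework optimizes memory allocations sequentially.
The architecture maintains incoming requests asynchronou
Each component manages user sessions incrementally.     
The architecture transforms queue items reliably. This m
This module generates log entries reliably. This module 
The system manages data streams concurrently. The pipeli
The framework processes network connections concurrently
                                                        
                                                        
                                                        
                                                        


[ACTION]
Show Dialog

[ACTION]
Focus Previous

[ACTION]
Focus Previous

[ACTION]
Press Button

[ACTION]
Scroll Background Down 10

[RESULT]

The architecture maintains incoming requests asynchronou
Each component manages user sessions incrementally.     
The architecture transforms queue items reliably. This m
This module generates log entries reliably. This module 
The system manages data streams concurrently. The pipeli
The framework processes network connections concurrently
                                                        
                                                        
                                                        
                                                        
                                                        
                                                        
                                                        
                                                        
                                                        
                                                        
                                                        
                                                        
                                                        
                                                        


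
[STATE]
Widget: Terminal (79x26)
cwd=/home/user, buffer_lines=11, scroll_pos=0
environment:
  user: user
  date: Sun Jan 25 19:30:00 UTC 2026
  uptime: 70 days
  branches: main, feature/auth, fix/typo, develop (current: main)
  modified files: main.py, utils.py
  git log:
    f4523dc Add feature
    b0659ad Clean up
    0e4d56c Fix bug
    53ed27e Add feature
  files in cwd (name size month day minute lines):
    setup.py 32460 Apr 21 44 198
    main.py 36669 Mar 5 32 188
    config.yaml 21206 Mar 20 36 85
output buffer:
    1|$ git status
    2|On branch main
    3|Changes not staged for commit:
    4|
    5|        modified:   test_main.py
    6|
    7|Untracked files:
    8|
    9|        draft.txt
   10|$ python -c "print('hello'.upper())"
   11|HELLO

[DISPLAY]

$ git status                                                                   
On branch main                                                                 
Changes not staged for commit:                                                 
                                                                               
        modified:   test_main.py                                               
                                                                               
Untracked files:                                                               
                                                                               
        draft.txt                                                              
$ python -c "print('hello'.upper())"                                           
HELLO                                                                          
$ █                                                                            
                                                                               
                                                                               
                                                                               
                                                                               
                                                                               
                                                                               
                                                                               
                                                                               
                                                                               
                                                                               
                                                                               
                                                                               
                                                                               
                                                                               


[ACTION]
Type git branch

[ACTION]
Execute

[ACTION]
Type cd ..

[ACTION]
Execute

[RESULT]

$ git status                                                                   
On branch main                                                                 
Changes not staged for commit:                                                 
                                                                               
        modified:   test_main.py                                               
                                                                               
Untracked files:                                                               
                                                                               
        draft.txt                                                              
$ python -c "print('hello'.upper())"                                           
HELLO                                                                          
$ git branch                                                                   
* main                                                                         
  feature/auth                                                                 
  fix/typo                                                                     
  develop                                                                      
$ cd ..                                                                        
                                                                               
$ █                                                                            
                                                                               
                                                                               
                                                                               
                                                                               
                                                                               
                                                                               
                                                                               


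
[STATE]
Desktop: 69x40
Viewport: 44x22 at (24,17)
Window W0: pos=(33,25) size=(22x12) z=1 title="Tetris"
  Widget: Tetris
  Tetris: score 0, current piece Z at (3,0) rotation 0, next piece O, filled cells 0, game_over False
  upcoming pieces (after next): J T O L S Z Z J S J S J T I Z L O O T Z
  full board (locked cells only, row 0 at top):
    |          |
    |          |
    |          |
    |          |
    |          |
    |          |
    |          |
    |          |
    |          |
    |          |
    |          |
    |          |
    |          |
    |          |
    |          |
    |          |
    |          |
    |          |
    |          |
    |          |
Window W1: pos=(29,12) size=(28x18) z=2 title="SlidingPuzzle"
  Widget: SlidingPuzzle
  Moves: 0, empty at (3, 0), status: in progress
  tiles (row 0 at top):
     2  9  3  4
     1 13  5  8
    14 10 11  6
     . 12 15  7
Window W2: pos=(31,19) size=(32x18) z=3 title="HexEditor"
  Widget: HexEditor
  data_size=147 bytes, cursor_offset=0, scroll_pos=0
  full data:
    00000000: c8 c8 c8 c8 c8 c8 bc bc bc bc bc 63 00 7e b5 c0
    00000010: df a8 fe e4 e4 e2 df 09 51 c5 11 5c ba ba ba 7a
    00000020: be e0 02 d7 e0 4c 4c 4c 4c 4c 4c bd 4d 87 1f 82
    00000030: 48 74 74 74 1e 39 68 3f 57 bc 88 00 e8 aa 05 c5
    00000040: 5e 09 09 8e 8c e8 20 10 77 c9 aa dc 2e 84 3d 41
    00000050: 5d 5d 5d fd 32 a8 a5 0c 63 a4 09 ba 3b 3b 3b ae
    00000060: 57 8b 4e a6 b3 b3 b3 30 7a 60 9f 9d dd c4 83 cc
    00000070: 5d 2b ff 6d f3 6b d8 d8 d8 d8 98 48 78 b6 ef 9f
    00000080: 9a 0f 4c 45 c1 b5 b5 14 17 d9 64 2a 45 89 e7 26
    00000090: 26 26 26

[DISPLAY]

     ┃├────┼────┼────┼────┤     ┃           
     ┃│  1 │ 13 │  5 │  8 │     ┃           
     ┃├┏━━━━━━━━━━━━━━━━━━━━━━━━━━━━━━┓     
     ┃│┃ HexEditor                    ┃     
     ┃├┠──────────────────────────────┨     
     ┃│┃00000000  C8 c8 c8 c8 c8 c8 bc┃     
     ┃└┃00000010  df a8 fe e4 e4 e2 df┃     
     ┃M┃00000020  be e0 02 d7 e0 4c 4c┃     
     ┃ ┃00000030  48 74 74 74 1e 39 68┃     
     ┃ ┃00000040  5e 09 09 8e 8c e8 20┃     
     ┃ ┃00000050  5d 5d 5d fd 32 a8 a5┃     
     ┃ ┃00000060  57 8b 4e a6 b3 b3 b3┃     
     ┗━┃00000070  5d 2b ff 6d f3 6b d8┃     
       ┃00000080  9a 0f 4c 45 c1 b5 b5┃     
       ┃00000090  26 26 26            ┃     
       ┃                              ┃     
       ┃                              ┃     
       ┃                              ┃     
       ┃                              ┃     
       ┗━━━━━━━━━━━━━━━━━━━━━━━━━━━━━━┛     
                                            
                                            


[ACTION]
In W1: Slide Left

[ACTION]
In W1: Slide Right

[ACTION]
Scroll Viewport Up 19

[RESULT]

                                            
                                            
                                            
                                            
                                            
                                            
                                            
                                            
                                            
                                            
                                            
                                            
     ┏━━━━━━━━━━━━━━━━━━━━━━━━━━┓           
     ┃ SlidingPuzzle            ┃           
     ┠──────────────────────────┨           
     ┃┌────┬────┬────┬────┐     ┃           
     ┃│  2 │  9 │  3 │  4 │     ┃           
     ┃├────┼────┼────┼────┤     ┃           
     ┃│  1 │ 13 │  5 │  8 │     ┃           
     ┃├┏━━━━━━━━━━━━━━━━━━━━━━━━━━━━━━┓     
     ┃│┃ HexEditor                    ┃     
     ┃├┠──────────────────────────────┨     


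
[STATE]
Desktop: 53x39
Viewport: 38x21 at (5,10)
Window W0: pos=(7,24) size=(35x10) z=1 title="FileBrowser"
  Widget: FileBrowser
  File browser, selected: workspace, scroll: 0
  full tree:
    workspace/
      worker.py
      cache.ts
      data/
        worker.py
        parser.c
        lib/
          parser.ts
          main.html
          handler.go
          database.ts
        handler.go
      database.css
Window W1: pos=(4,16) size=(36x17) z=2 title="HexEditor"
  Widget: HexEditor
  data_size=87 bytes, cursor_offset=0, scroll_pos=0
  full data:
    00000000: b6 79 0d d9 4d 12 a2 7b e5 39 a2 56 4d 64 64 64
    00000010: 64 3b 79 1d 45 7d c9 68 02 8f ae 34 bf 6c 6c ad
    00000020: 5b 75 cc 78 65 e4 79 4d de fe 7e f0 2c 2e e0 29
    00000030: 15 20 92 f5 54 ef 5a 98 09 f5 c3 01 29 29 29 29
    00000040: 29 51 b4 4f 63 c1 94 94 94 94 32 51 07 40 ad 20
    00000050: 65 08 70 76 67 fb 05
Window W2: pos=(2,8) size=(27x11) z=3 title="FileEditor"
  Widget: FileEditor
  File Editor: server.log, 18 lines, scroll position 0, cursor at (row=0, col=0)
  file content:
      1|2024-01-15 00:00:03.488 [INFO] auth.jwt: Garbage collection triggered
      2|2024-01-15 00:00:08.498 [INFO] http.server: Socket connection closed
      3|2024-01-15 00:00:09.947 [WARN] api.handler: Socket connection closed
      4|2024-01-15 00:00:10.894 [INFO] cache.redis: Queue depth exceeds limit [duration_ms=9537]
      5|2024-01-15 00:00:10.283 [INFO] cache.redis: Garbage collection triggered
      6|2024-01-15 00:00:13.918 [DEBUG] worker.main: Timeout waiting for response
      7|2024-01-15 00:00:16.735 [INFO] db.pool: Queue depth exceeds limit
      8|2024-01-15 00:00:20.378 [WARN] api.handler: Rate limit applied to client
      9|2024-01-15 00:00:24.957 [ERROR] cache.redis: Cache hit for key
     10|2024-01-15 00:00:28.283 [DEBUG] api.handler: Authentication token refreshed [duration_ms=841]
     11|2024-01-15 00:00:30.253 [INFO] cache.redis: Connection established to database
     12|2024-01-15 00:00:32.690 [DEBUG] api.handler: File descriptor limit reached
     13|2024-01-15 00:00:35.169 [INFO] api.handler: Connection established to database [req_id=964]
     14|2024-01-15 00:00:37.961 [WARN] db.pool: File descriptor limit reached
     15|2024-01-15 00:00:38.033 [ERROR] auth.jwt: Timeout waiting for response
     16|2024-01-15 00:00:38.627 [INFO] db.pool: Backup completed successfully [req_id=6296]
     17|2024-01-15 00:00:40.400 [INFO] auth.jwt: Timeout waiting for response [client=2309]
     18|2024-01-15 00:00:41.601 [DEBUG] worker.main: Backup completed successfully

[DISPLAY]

───────────────────────┨              
24-01-15 00:00:03.488 ▲┃              
24-01-15 00:00:08.498 █┃              
24-01-15 00:00:09.947 ░┃              
24-01-15 00:00:10.894 ░┃              
24-01-15 00:00:10.283 ░┃              
24-01-15 00:00:13.918 ░┃━━━━━━━━━━┓   
24-01-15 00:00:16.735 ▼┃          ┃   
━━━━━━━━━━━━━━━━━━━━━━━┛──────────┨   
00000000  B6 79 0d d9 4d 12 a2 7b ┃   
00000010  64 3b 79 1d 45 7d c9 68 ┃   
00000020  5b 75 cc 78 65 e4 79 4d ┃   
00000030  15 20 92 f5 54 ef 5a 98 ┃   
00000040  29 51 b4 4f 63 c1 94 94 ┃   
00000050  65 08 70 76 67 fb 05    ┃━┓ 
                                  ┃ ┃ 
                                  ┃─┨ 
                                  ┃ ┃ 
                                  ┃ ┃ 
                                  ┃ ┃ 
                                  ┃ ┃ 


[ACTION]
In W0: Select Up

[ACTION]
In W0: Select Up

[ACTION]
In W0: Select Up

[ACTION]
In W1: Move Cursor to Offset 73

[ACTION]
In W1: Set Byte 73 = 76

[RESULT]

───────────────────────┨              
24-01-15 00:00:03.488 ▲┃              
24-01-15 00:00:08.498 █┃              
24-01-15 00:00:09.947 ░┃              
24-01-15 00:00:10.894 ░┃              
24-01-15 00:00:10.283 ░┃              
24-01-15 00:00:13.918 ░┃━━━━━━━━━━┓   
24-01-15 00:00:16.735 ▼┃          ┃   
━━━━━━━━━━━━━━━━━━━━━━━┛──────────┨   
00000000  b6 79 0d d9 4d 12 a2 7b ┃   
00000010  64 3b 79 1d 45 7d c9 68 ┃   
00000020  5b 75 cc 78 65 e4 79 4d ┃   
00000030  15 20 92 f5 54 ef 5a 98 ┃   
00000040  29 51 b4 4f 63 c1 94 94 ┃   
00000050  65 08 70 76 67 fb 05    ┃━┓ 
                                  ┃ ┃ 
                                  ┃─┨ 
                                  ┃ ┃ 
                                  ┃ ┃ 
                                  ┃ ┃ 
                                  ┃ ┃ 


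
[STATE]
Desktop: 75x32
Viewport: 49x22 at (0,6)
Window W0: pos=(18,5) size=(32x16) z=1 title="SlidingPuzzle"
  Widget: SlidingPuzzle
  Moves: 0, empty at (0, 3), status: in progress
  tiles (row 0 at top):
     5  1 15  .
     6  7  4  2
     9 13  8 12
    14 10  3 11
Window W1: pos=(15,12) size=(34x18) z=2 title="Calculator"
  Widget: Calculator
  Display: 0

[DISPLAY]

                  ┃ SlidingPuzzle                
                  ┠──────────────────────────────
                  ┃┌────┬────┬────┬────┐         
                  ┃│  5 │  1 │ 15 │    │         
                  ┃├────┼────┼────┼────┤         
                  ┃│  6 │  7 │  4 │  2 │         
               ┏━━━━━━━━━━━━━━━━━━━━━━━━━━━━━━━━┓
               ┃ Calculator                     ┃
               ┠────────────────────────────────┨
               ┃                               0┃
               ┃┌───┬───┬───┬───┐               ┃
               ┃│ 7 │ 8 │ 9 │ ÷ │               ┃
               ┃├───┼───┼───┼───┤               ┃
               ┃│ 4 │ 5 │ 6 │ × │               ┃
               ┃├───┼───┼───┼───┤               ┃
               ┃│ 1 │ 2 │ 3 │ - │               ┃
               ┃├───┼───┼───┼───┤               ┃
               ┃│ 0 │ . │ = │ + │               ┃
               ┃├───┼───┼───┼───┤               ┃
               ┃│ C │ MC│ MR│ M+│               ┃
               ┃└───┴───┴───┴───┘               ┃
               ┃                                ┃


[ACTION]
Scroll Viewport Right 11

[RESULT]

       ┃ SlidingPuzzle                ┃          
       ┠──────────────────────────────┨          
       ┃┌────┬────┬────┬────┐         ┃          
       ┃│  5 │  1 │ 15 │    │         ┃          
       ┃├────┼────┼────┼────┤         ┃          
       ┃│  6 │  7 │  4 │  2 │         ┃          
    ┏━━━━━━━━━━━━━━━━━━━━━━━━━━━━━━━━┓┃          
    ┃ Calculator                     ┃┃          
    ┠────────────────────────────────┨┃          
    ┃                               0┃┃          
    ┃┌───┬───┬───┬───┐               ┃┃          
    ┃│ 7 │ 8 │ 9 │ ÷ │               ┃┃          
    ┃├───┼───┼───┼───┤               ┃┃          
    ┃│ 4 │ 5 │ 6 │ × │               ┃┃          
    ┃├───┼───┼───┼───┤               ┃┛          
    ┃│ 1 │ 2 │ 3 │ - │               ┃           
    ┃├───┼───┼───┼───┤               ┃           
    ┃│ 0 │ . │ = │ + │               ┃           
    ┃├───┼───┼───┼───┤               ┃           
    ┃│ C │ MC│ MR│ M+│               ┃           
    ┃└───┴───┴───┴───┘               ┃           
    ┃                                ┃           


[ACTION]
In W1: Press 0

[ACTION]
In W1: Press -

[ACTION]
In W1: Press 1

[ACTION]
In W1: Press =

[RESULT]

       ┃ SlidingPuzzle                ┃          
       ┠──────────────────────────────┨          
       ┃┌────┬────┬────┬────┐         ┃          
       ┃│  5 │  1 │ 15 │    │         ┃          
       ┃├────┼────┼────┼────┤         ┃          
       ┃│  6 │  7 │  4 │  2 │         ┃          
    ┏━━━━━━━━━━━━━━━━━━━━━━━━━━━━━━━━┓┃          
    ┃ Calculator                     ┃┃          
    ┠────────────────────────────────┨┃          
    ┃                              -1┃┃          
    ┃┌───┬───┬───┬───┐               ┃┃          
    ┃│ 7 │ 8 │ 9 │ ÷ │               ┃┃          
    ┃├───┼───┼───┼───┤               ┃┃          
    ┃│ 4 │ 5 │ 6 │ × │               ┃┃          
    ┃├───┼───┼───┼───┤               ┃┛          
    ┃│ 1 │ 2 │ 3 │ - │               ┃           
    ┃├───┼───┼───┼───┤               ┃           
    ┃│ 0 │ . │ = │ + │               ┃           
    ┃├───┼───┼───┼───┤               ┃           
    ┃│ C │ MC│ MR│ M+│               ┃           
    ┃└───┴───┴───┴───┘               ┃           
    ┃                                ┃           


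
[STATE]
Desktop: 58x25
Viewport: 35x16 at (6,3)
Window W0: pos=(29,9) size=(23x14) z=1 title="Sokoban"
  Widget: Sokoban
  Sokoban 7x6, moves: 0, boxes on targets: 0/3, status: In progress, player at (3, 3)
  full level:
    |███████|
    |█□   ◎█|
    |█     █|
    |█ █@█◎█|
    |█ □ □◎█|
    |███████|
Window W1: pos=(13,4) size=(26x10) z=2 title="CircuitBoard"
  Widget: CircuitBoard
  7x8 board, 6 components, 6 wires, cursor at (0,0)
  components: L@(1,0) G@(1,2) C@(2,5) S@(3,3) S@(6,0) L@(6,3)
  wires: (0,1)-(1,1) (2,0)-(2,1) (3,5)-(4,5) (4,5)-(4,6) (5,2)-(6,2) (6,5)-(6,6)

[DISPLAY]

                                   
       ┏━━━━━━━━━━━━━━━━━━━━━━━━┓  
       ┃ CircuitBoard           ┃  
       ┠────────────────────────┨  
       ┃   0 1 2 3 4 5 6        ┃  
       ┃0  [.]  ·               ┃  
       ┃        │               ┃━━
       ┃1   L   ·   G           ┃  
       ┃                        ┃──
       ┃2   · ─ ·               ┃  
       ┗━━━━━━━━━━━━━━━━━━━━━━━━┛  
                       ┃█     █    
                       ┃█ █@█◎█    
                       ┃█ □ □◎█    
                       ┃███████    
                       ┃Moves: 0  0


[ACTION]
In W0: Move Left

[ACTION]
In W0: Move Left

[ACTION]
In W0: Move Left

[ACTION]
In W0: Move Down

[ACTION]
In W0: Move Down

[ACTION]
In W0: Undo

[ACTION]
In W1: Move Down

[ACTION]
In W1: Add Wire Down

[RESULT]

                                   
       ┏━━━━━━━━━━━━━━━━━━━━━━━━┓  
       ┃ CircuitBoard           ┃  
       ┠────────────────────────┨  
       ┃   0 1 2 3 4 5 6        ┃  
       ┃0       ·               ┃  
       ┃        │               ┃━━
       ┃1  [L]  ·   G           ┃  
       ┃    │                   ┃──
       ┃2   · ─ ·               ┃  
       ┗━━━━━━━━━━━━━━━━━━━━━━━━┛  
                       ┃█     █    
                       ┃█ █@█◎█    
                       ┃█ □ □◎█    
                       ┃███████    
                       ┃Moves: 0  0


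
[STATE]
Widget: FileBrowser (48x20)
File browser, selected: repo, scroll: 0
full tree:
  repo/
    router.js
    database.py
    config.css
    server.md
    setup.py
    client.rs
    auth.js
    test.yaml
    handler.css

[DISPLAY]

> [-] repo/                                     
    router.js                                   
    database.py                                 
    config.css                                  
    server.md                                   
    setup.py                                    
    client.rs                                   
    auth.js                                     
    test.yaml                                   
    handler.css                                 
                                                
                                                
                                                
                                                
                                                
                                                
                                                
                                                
                                                
                                                


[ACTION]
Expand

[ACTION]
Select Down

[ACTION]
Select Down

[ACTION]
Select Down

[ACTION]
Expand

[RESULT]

  [-] repo/                                     
    router.js                                   
    database.py                                 
  > config.css                                  
    server.md                                   
    setup.py                                    
    client.rs                                   
    auth.js                                     
    test.yaml                                   
    handler.css                                 
                                                
                                                
                                                
                                                
                                                
                                                
                                                
                                                
                                                
                                                


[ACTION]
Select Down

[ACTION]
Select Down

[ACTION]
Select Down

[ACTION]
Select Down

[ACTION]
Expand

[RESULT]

  [-] repo/                                     
    router.js                                   
    database.py                                 
    config.css                                  
    server.md                                   
    setup.py                                    
    client.rs                                   
  > auth.js                                     
    test.yaml                                   
    handler.css                                 
                                                
                                                
                                                
                                                
                                                
                                                
                                                
                                                
                                                
                                                


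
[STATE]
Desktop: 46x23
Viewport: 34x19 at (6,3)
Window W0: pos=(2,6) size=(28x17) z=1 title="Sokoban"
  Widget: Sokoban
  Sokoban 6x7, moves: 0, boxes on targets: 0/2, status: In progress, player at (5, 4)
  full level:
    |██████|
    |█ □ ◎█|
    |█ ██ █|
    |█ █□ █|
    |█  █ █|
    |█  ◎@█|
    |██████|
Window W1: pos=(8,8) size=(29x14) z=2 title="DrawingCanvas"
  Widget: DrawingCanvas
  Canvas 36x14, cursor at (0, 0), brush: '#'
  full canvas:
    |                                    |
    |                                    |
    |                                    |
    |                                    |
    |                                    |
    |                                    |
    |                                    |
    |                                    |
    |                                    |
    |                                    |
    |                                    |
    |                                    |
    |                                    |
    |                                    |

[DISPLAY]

                                  
                                  
                                  
━━━━━━━━━━━━━━━━━━━━━━━┓          
koban                  ┃          
──┏━━━━━━━━━━━━━━━━━━━━━━━━━━━┓   
██┃ DrawingCanvas             ┃   
 ◎┠───────────────────────────┨   
█ ┃+                          ┃   
□ ┃                           ┃   
█ ┃                           ┃   
◎@┃                           ┃   
██┃                           ┃   
es┃                           ┃   
  ┃                           ┃   
  ┃                           ┃   
  ┃                           ┃   
  ┃                           ┃   
  ┗━━━━━━━━━━━━━━━━━━━━━━━━━━━┛   


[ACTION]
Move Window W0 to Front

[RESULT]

                                  
                                  
                                  
━━━━━━━━━━━━━━━━━━━━━━━┓          
koban                  ┃          
───────────────────────┨━━━━━━┓   
███                    ┃      ┃   
 ◎█                    ┃──────┨   
█ █                    ┃      ┃   
□ █                    ┃      ┃   
█ █                    ┃      ┃   
◎@█                    ┃      ┃   
███                    ┃      ┃   
es: 0  0/2             ┃      ┃   
                       ┃      ┃   
                       ┃      ┃   
                       ┃      ┃   
                       ┃      ┃   
                       ┃━━━━━━┛   


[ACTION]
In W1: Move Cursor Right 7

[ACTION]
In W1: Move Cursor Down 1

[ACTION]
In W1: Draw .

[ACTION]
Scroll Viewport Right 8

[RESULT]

                                  
                                  
                                  
━━━━━━━━━━━━━━━━━┓                
                 ┃                
─────────────────┨━━━━━━┓         
                 ┃      ┃         
                 ┃──────┨         
                 ┃      ┃         
                 ┃      ┃         
                 ┃      ┃         
                 ┃      ┃         
                 ┃      ┃         
 0/2             ┃      ┃         
                 ┃      ┃         
                 ┃      ┃         
                 ┃      ┃         
                 ┃      ┃         
                 ┃━━━━━━┛         


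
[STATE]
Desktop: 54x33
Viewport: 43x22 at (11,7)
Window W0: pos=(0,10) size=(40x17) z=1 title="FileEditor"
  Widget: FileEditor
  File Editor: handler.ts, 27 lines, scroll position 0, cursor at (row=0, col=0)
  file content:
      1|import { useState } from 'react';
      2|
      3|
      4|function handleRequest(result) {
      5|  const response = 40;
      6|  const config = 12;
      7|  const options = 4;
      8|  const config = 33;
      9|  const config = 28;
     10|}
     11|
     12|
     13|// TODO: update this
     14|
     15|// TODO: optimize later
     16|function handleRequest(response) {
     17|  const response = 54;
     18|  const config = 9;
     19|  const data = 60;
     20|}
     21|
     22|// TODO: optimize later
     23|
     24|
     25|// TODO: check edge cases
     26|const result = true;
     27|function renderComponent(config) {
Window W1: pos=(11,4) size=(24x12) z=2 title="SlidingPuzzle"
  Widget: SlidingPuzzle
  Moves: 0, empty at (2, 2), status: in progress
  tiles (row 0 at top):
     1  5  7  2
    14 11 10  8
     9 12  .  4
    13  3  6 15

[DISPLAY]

┃┌────┬────┬────┬────┐ ┃                   
┃│  1 │  5 │  7 │  2 │ ┃                   
┃├────┼────┼────┼────┤ ┃                   
┃│ 14 │ 11 │ 10 │  8 │ ┃━━━━┓              
┃├────┼────┼────┼────┤ ┃    ┃              
┃│  9 │ 12 │    │  4 │ ┃────┨              
┃├────┼────┼────┼────┤ ┃   ▲┃              
┃│ 13 │  3 │  6 │ 15 │ ┃   █┃              
┗━━━━━━━━━━━━━━━━━━━━━━┛   ░┃              
andleRequest(result) {     ░┃              
sponse = 40;               ░┃              
nfig = 12;                 ░┃              
tions = 4;                 ░┃              
nfig = 33;                 ░┃              
nfig = 28;                 ░┃              
                           ░┃              
                           ░┃              
                           ░┃              
pdate this                 ▼┃              
━━━━━━━━━━━━━━━━━━━━━━━━━━━━┛              
                                           
                                           


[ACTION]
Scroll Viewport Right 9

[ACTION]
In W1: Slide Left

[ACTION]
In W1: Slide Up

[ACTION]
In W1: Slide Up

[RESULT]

┃┌────┬────┬────┬────┐ ┃                   
┃│  1 │  5 │  7 │  2 │ ┃                   
┃├────┼────┼────┼────┤ ┃                   
┃│ 14 │ 11 │ 10 │  8 │ ┃━━━━┓              
┃├────┼────┼────┼────┤ ┃    ┃              
┃│  9 │ 12 │  4 │ 15 │ ┃────┨              
┃├────┼────┼────┼────┤ ┃   ▲┃              
┃│ 13 │  3 │  6 │    │ ┃   █┃              
┗━━━━━━━━━━━━━━━━━━━━━━┛   ░┃              
andleRequest(result) {     ░┃              
sponse = 40;               ░┃              
nfig = 12;                 ░┃              
tions = 4;                 ░┃              
nfig = 33;                 ░┃              
nfig = 28;                 ░┃              
                           ░┃              
                           ░┃              
                           ░┃              
pdate this                 ▼┃              
━━━━━━━━━━━━━━━━━━━━━━━━━━━━┛              
                                           
                                           


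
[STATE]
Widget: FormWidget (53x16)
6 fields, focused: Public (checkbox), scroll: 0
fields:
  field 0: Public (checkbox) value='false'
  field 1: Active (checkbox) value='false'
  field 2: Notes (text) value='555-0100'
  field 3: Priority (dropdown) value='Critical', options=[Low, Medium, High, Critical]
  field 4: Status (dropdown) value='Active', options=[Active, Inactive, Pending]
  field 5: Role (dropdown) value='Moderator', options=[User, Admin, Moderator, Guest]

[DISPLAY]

> Public:     [ ]                                    
  Active:     [ ]                                    
  Notes:      [555-0100                             ]
  Priority:   [Critical                            ▼]
  Status:     [Active                              ▼]
  Role:       [Moderator                           ▼]
                                                     
                                                     
                                                     
                                                     
                                                     
                                                     
                                                     
                                                     
                                                     
                                                     


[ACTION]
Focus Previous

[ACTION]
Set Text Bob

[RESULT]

  Public:     [ ]                                    
  Active:     [ ]                                    
  Notes:      [555-0100                             ]
  Priority:   [Critical                            ▼]
  Status:     [Active                              ▼]
> Role:       [Moderator                           ▼]
                                                     
                                                     
                                                     
                                                     
                                                     
                                                     
                                                     
                                                     
                                                     
                                                     
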